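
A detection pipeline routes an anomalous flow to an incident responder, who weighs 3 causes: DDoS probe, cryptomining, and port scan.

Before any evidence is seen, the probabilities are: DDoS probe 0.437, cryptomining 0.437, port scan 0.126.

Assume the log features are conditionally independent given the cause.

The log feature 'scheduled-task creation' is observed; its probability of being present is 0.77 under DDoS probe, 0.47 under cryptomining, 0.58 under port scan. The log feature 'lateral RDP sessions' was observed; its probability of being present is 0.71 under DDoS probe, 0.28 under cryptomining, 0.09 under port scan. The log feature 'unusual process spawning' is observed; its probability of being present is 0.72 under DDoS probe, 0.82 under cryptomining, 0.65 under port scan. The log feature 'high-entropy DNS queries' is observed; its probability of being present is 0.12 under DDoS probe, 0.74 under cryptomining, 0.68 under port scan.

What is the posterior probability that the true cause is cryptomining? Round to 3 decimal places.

0.597

By Bayes' rule with conditional independence, the unnormalized weight for each hypothesis is prior × ∏ likelihoods:
  DDoS probe: 0.437 × 0.77 × 0.71 × 0.72 × 0.12 = 0.020642
  cryptomining: 0.437 × 0.47 × 0.28 × 0.82 × 0.74 = 0.034897
  port scan: 0.126 × 0.58 × 0.09 × 0.65 × 0.68 = 0.0029071
The unnormalized weights sum to 0.058445.
P(cryptomining | evidence) = 0.034897 / 0.058445 ≈ 0.597.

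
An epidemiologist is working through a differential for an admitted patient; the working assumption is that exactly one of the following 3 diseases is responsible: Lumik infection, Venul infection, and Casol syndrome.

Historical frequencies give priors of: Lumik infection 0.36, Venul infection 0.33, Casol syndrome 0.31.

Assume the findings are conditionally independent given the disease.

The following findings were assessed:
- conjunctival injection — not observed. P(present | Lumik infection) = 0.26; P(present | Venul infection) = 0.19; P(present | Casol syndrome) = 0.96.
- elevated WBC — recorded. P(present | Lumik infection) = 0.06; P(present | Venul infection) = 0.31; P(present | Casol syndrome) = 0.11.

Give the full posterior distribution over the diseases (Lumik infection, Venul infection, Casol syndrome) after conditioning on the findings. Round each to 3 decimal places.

0.160, 0.827, 0.014

By Bayes' rule with conditional independence, the unnormalized weight for each hypothesis is prior × ∏ likelihoods (using 1 − P(present | H) for each absent finding):
  Lumik infection: 0.36 × (1 − 0.26) × 0.06 = 0.015984
  Venul infection: 0.33 × (1 − 0.19) × 0.31 = 0.082863
  Casol syndrome: 0.31 × (1 − 0.96) × 0.11 = 0.001364
The unnormalized weights sum to 0.10021.
P(Lumik infection | evidence) = 0.015984 / 0.10021 ≈ 0.160
P(Venul infection | evidence) = 0.082863 / 0.10021 ≈ 0.827
P(Casol syndrome | evidence) = 0.001364 / 0.10021 ≈ 0.014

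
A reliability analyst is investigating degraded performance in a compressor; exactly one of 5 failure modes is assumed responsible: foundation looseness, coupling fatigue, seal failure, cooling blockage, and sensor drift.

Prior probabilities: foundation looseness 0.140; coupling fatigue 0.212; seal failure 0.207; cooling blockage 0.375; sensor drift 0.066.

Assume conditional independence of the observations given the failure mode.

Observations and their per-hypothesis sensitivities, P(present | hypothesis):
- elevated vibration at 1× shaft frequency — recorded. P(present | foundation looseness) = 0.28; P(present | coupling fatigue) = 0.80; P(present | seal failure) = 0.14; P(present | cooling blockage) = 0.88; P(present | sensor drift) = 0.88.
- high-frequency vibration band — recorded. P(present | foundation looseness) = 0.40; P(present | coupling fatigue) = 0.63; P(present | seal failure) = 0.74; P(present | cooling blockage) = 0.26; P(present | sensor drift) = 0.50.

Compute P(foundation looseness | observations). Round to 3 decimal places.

By Bayes' rule with conditional independence, the unnormalized weight for each hypothesis is prior × ∏ likelihoods:
  foundation looseness: 0.140 × 0.28 × 0.40 = 0.01568
  coupling fatigue: 0.212 × 0.80 × 0.63 = 0.10685
  seal failure: 0.207 × 0.14 × 0.74 = 0.021445
  cooling blockage: 0.375 × 0.88 × 0.26 = 0.0858
  sensor drift: 0.066 × 0.88 × 0.50 = 0.02904
Normalizing constant Z = 0.01568 + 0.10685 + 0.021445 + 0.0858 + 0.02904 = 0.25881.
P(foundation looseness | evidence) = 0.01568 / 0.25881 ≈ 0.061.

0.061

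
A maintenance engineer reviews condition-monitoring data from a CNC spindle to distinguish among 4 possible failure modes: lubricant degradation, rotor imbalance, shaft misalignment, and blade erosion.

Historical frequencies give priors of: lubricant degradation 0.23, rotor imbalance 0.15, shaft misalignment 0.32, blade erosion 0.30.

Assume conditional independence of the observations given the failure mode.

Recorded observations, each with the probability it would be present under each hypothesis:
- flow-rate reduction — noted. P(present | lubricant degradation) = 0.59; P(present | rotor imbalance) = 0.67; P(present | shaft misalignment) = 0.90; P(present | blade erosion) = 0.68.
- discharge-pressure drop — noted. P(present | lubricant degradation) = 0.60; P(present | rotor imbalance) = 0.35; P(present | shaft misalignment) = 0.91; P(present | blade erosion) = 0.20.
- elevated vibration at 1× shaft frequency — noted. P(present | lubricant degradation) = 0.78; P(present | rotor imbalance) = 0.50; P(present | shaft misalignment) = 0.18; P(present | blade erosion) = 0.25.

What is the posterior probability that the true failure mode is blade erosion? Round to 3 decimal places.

0.074

For each hypothesis, the unnormalized posterior weight is prior × product of the observation likelihoods:
  lubricant degradation: 0.23 × 0.59 × 0.60 × 0.78 = 0.063508
  rotor imbalance: 0.15 × 0.67 × 0.35 × 0.50 = 0.017587
  shaft misalignment: 0.32 × 0.90 × 0.91 × 0.18 = 0.047174
  blade erosion: 0.30 × 0.68 × 0.20 × 0.25 = 0.0102
The unnormalized weights sum to 0.13847.
P(blade erosion | evidence) = 0.0102 / 0.13847 ≈ 0.074.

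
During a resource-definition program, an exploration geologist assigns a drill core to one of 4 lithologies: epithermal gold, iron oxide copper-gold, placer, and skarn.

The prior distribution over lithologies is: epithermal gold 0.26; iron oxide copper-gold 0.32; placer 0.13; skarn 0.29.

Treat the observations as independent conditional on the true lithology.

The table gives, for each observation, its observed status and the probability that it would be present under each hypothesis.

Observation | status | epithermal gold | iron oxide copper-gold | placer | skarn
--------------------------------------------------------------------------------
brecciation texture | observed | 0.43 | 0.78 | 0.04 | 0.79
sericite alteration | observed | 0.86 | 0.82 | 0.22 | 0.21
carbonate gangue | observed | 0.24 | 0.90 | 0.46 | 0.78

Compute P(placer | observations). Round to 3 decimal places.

0.002

Multiply each prior by the joint likelihood of the evidence pattern:
  epithermal gold: 0.26 × 0.43 × 0.86 × 0.24 = 0.023076
  iron oxide copper-gold: 0.32 × 0.78 × 0.82 × 0.90 = 0.1842
  placer: 0.13 × 0.04 × 0.22 × 0.46 = 0.00052624
  skarn: 0.29 × 0.79 × 0.21 × 0.78 = 0.037527
The unnormalized weights sum to 0.24533.
P(placer | evidence) = 0.00052624 / 0.24533 ≈ 0.002.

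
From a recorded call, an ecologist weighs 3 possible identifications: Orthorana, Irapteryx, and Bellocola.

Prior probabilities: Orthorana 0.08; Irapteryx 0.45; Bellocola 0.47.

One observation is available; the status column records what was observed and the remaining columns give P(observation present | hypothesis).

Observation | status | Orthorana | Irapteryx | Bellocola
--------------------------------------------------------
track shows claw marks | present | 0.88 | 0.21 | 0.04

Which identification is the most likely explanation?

Irapteryx

For each hypothesis, the unnormalized posterior weight is prior × likelihood:
  Orthorana: 0.08 × 0.88 = 0.0704
  Irapteryx: 0.45 × 0.21 = 0.0945
  Bellocola: 0.47 × 0.04 = 0.0188
The unnormalized weights sum to 0.1837.
P(Orthorana | evidence) ≈ 0.0704 / 0.1837 ≈ 0.383
P(Irapteryx | evidence) ≈ 0.0945 / 0.1837 ≈ 0.514
P(Bellocola | evidence) ≈ 0.0188 / 0.1837 ≈ 0.102
The largest is 0.514, so Irapteryx is most probable.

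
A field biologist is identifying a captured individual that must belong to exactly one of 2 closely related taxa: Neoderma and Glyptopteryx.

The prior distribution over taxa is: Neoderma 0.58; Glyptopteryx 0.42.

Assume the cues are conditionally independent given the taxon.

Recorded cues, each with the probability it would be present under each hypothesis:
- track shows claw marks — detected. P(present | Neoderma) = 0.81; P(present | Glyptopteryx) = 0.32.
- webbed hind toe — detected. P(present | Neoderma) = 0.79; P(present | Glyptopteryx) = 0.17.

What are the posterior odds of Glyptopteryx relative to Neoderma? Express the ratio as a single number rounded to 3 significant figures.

0.0616

Posterior odds equal prior odds times the likelihood ratio; only the two competing hypotheses matter.
  Glyptopteryx: 0.42 × 0.32 × 0.17 = 0.022848
  Neoderma: 0.58 × 0.81 × 0.79 = 0.37114
Posterior odds = 0.022848 / 0.37114 ≈ 0.0616.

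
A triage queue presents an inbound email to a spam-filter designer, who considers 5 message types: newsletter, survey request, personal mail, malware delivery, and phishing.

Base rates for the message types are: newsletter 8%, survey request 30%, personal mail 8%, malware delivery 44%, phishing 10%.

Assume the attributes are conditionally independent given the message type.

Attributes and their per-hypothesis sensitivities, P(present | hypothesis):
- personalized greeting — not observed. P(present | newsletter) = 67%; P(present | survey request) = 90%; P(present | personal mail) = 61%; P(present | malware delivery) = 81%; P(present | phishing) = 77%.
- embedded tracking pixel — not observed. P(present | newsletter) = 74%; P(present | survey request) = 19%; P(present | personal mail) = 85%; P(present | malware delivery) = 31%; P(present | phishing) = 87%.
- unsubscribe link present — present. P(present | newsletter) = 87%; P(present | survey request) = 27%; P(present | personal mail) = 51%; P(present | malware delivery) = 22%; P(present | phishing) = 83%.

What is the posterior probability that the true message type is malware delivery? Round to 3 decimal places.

By Bayes' rule with conditional independence, the unnormalized weight for each hypothesis is prior × ∏ likelihoods (using 1 − P(present | H) for each absent attribute):
  newsletter: 0.08 × (1 − 0.67) × (1 − 0.74) × 0.87 = 0.0059717
  survey request: 0.30 × (1 − 0.90) × (1 − 0.19) × 0.27 = 0.006561
  personal mail: 0.08 × (1 − 0.61) × (1 − 0.85) × 0.51 = 0.0023868
  malware delivery: 0.44 × (1 − 0.81) × (1 − 0.31) × 0.22 = 0.01269
  phishing: 0.10 × (1 − 0.77) × (1 − 0.87) × 0.83 = 0.0024817
Marginal likelihood of the evidence = 0.030092.
P(malware delivery | evidence) = 0.01269 / 0.030092 ≈ 0.422.

0.422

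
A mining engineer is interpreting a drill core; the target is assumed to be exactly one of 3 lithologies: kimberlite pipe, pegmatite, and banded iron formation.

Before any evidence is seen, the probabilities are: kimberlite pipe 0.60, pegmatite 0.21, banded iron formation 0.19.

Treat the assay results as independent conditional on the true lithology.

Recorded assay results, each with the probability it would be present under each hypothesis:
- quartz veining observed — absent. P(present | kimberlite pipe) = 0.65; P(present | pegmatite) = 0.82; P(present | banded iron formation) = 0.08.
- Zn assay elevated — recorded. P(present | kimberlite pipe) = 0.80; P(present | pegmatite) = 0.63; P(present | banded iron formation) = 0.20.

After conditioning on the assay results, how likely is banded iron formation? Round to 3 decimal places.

0.154

For each hypothesis, the unnormalized posterior weight is prior × product of the assay result likelihoods (using 1 − P(present | H) for each absent assay result):
  kimberlite pipe: 0.60 × (1 − 0.65) × 0.80 = 0.168
  pegmatite: 0.21 × (1 − 0.82) × 0.63 = 0.023814
  banded iron formation: 0.19 × (1 − 0.08) × 0.20 = 0.03496
Marginal likelihood of the evidence = 0.22677.
P(banded iron formation | evidence) = 0.03496 / 0.22677 ≈ 0.154.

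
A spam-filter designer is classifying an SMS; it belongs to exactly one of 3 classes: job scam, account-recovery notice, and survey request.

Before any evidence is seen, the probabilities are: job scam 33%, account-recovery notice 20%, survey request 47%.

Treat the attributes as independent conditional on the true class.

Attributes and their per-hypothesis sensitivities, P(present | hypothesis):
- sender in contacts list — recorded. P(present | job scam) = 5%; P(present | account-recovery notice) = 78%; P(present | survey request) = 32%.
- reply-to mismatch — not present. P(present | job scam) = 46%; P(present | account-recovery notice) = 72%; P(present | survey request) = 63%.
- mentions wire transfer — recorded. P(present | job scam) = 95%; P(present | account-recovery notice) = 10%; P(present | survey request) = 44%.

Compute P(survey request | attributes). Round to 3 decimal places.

For each hypothesis, the unnormalized posterior weight is prior × product of the attribute likelihoods (using 1 − P(present | H) for each absent attribute):
  job scam: 0.33 × 0.05 × (1 − 0.46) × 0.95 = 0.0084645
  account-recovery notice: 0.20 × 0.78 × (1 − 0.72) × 0.10 = 0.004368
  survey request: 0.47 × 0.32 × (1 − 0.63) × 0.44 = 0.024485
Normalizing constant Z = 0.0084645 + 0.004368 + 0.024485 = 0.037318.
P(survey request | evidence) = 0.024485 / 0.037318 ≈ 0.656.

0.656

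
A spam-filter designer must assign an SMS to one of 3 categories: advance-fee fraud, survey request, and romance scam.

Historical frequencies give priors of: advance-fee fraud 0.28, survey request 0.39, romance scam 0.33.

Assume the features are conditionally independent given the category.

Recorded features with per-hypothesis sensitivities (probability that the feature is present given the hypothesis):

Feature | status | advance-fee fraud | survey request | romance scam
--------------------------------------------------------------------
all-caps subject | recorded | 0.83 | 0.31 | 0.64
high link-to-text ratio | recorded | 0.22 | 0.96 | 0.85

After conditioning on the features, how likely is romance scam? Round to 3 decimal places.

Multiply each prior by the joint likelihood of the feature pattern:
  advance-fee fraud: 0.28 × 0.83 × 0.22 = 0.051128
  survey request: 0.39 × 0.31 × 0.96 = 0.11606
  romance scam: 0.33 × 0.64 × 0.85 = 0.17952
Marginal likelihood of the evidence = 0.34671.
P(romance scam | evidence) = 0.17952 / 0.34671 ≈ 0.518.

0.518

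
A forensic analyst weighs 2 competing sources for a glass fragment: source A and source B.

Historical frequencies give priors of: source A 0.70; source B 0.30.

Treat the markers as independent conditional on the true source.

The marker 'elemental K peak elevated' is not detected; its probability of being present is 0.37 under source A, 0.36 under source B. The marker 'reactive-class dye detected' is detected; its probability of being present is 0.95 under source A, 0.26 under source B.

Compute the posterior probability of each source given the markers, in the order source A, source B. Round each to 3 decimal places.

By Bayes' rule with conditional independence, the unnormalized weight for each hypothesis is prior × ∏ likelihoods (using 1 − P(present | H) for each absent marker):
  source A: 0.70 × (1 − 0.37) × 0.95 = 0.41895
  source B: 0.30 × (1 − 0.36) × 0.26 = 0.04992
Marginal likelihood of the evidence = 0.46887.
P(source A | evidence) = 0.41895 / 0.46887 ≈ 0.894
P(source B | evidence) = 0.04992 / 0.46887 ≈ 0.106

0.894, 0.106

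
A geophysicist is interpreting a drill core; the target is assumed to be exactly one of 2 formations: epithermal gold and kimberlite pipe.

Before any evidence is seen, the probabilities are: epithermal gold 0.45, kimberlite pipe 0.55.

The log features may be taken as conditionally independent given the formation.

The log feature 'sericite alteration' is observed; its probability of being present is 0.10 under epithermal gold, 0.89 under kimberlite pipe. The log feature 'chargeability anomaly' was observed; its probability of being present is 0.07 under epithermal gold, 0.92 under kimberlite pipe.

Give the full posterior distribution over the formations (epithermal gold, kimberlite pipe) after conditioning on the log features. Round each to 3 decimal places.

By Bayes' rule with conditional independence, the unnormalized weight for each hypothesis is prior × ∏ likelihoods:
  epithermal gold: 0.45 × 0.10 × 0.07 = 0.00315
  kimberlite pipe: 0.55 × 0.89 × 0.92 = 0.45034
Marginal likelihood of the evidence = 0.45349.
P(epithermal gold | evidence) = 0.00315 / 0.45349 ≈ 0.007
P(kimberlite pipe | evidence) = 0.45034 / 0.45349 ≈ 0.993

0.007, 0.993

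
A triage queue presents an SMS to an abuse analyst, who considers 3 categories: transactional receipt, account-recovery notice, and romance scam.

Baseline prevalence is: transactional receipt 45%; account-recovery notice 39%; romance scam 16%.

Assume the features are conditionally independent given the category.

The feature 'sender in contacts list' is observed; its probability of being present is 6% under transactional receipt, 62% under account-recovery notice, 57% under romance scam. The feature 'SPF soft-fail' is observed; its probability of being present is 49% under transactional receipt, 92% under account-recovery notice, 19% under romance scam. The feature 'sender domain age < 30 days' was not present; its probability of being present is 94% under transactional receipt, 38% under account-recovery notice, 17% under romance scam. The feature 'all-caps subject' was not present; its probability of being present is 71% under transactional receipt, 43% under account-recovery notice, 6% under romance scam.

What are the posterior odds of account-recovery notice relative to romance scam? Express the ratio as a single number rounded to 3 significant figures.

The normalizing constant cancels in an odds ratio, so compute prior × likelihood for the two hypotheses only (using 1 − P(present | H) for each absent feature):
  account-recovery notice: 0.39 × 0.62 × 0.92 × (1 − 0.38) × (1 − 0.43) = 0.078616
  romance scam: 0.16 × 0.57 × 0.19 × (1 − 0.17) × (1 − 0.06) = 0.013519
Posterior odds = 0.078616 / 0.013519 ≈ 5.82.

5.82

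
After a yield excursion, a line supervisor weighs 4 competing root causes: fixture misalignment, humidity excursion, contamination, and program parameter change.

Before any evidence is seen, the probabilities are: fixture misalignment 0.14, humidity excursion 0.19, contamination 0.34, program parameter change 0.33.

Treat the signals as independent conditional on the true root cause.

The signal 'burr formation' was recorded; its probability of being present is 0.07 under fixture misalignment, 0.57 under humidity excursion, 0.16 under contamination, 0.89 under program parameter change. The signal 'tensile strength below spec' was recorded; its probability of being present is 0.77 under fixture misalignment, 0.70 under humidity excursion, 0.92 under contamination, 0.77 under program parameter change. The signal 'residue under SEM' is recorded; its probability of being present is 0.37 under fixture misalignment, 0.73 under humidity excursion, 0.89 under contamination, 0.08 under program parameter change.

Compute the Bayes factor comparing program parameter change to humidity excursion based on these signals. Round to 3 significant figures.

0.188

Take the product of per-signal likelihoods under each hypothesis, then divide.
  program parameter change: 0.89 × 0.77 × 0.08 = 0.054824
  humidity excursion: 0.57 × 0.70 × 0.73 = 0.29127
Bayes factor = 0.054824 / 0.29127 ≈ 0.188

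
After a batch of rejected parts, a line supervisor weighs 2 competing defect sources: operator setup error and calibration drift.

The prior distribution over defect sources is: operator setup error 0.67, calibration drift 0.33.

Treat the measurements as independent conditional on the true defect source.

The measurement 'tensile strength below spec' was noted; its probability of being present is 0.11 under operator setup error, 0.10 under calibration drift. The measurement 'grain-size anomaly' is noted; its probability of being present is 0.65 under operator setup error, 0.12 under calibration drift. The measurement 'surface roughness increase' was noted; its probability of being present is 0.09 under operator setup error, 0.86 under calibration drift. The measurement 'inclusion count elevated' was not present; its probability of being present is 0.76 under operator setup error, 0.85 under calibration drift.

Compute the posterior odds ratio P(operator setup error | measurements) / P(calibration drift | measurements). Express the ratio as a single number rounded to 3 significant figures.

Unnormalized posterior weight (prior times the measurement likelihoods) for each of the two hypotheses (using 1 − P(present | H) for each absent measurement):
  operator setup error: 0.67 × 0.11 × 0.65 × 0.09 × (1 − 0.76) = 0.0010347
  calibration drift: 0.33 × 0.10 × 0.12 × 0.86 × (1 − 0.85) = 0.00051084
Posterior odds = 0.0010347 / 0.00051084 ≈ 2.03.

2.03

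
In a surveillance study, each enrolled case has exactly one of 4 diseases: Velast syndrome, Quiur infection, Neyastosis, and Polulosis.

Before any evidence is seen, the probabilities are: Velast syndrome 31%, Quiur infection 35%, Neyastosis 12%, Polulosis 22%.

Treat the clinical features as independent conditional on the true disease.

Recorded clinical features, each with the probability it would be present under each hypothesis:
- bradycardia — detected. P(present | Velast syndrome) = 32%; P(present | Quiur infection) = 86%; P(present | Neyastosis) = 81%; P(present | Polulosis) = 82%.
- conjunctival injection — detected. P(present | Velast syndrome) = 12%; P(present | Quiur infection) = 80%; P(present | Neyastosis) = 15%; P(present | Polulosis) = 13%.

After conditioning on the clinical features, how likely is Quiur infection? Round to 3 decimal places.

0.828

For each hypothesis, the unnormalized posterior weight is prior × product of the clinical feature likelihoods:
  Velast syndrome: 0.31 × 0.32 × 0.12 = 0.011904
  Quiur infection: 0.35 × 0.86 × 0.80 = 0.2408
  Neyastosis: 0.12 × 0.81 × 0.15 = 0.01458
  Polulosis: 0.22 × 0.82 × 0.13 = 0.023452
The unnormalized weights sum to 0.29074.
P(Quiur infection | evidence) = 0.2408 / 0.29074 ≈ 0.828.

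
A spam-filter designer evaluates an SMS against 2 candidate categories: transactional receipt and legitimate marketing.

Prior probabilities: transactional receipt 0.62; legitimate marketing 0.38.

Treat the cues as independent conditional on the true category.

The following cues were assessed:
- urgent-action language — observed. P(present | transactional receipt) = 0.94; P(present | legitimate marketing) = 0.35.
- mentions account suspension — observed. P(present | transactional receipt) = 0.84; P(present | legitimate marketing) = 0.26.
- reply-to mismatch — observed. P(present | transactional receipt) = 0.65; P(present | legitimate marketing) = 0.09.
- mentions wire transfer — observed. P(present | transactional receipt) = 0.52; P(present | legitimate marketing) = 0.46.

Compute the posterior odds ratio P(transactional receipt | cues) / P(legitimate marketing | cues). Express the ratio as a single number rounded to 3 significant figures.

116

The normalizing constant cancels in an odds ratio, so compute prior × likelihood for the two hypotheses only:
  transactional receipt: 0.62 × 0.94 × 0.84 × 0.65 × 0.52 = 0.16547
  legitimate marketing: 0.38 × 0.35 × 0.26 × 0.09 × 0.46 = 0.0014316
Posterior odds = 0.16547 / 0.0014316 ≈ 116.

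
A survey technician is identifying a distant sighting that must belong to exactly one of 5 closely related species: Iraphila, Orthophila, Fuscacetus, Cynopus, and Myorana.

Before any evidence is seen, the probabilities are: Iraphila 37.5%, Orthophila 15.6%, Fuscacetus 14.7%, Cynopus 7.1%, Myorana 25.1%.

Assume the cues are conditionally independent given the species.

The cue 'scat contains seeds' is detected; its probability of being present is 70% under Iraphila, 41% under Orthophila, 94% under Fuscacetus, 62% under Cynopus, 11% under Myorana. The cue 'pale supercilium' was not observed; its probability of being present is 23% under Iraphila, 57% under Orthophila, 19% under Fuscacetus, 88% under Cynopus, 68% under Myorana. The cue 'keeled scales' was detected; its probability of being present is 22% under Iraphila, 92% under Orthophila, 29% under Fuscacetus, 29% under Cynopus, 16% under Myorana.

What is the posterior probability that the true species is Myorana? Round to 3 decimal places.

0.013

For each hypothesis, the unnormalized posterior weight is prior × product of the cue likelihoods (using 1 − P(present | H) for each absent cue):
  Iraphila: 0.375 × 0.70 × (1 − 0.23) × 0.22 = 0.044467
  Orthophila: 0.156 × 0.41 × (1 − 0.57) × 0.92 = 0.025303
  Fuscacetus: 0.147 × 0.94 × (1 − 0.19) × 0.29 = 0.032458
  Cynopus: 0.071 × 0.62 × (1 − 0.88) × 0.29 = 0.0015319
  Myorana: 0.251 × 0.11 × (1 − 0.68) × 0.16 = 0.0014136
The unnormalized weights sum to 0.10517.
P(Myorana | evidence) = 0.0014136 / 0.10517 ≈ 0.013.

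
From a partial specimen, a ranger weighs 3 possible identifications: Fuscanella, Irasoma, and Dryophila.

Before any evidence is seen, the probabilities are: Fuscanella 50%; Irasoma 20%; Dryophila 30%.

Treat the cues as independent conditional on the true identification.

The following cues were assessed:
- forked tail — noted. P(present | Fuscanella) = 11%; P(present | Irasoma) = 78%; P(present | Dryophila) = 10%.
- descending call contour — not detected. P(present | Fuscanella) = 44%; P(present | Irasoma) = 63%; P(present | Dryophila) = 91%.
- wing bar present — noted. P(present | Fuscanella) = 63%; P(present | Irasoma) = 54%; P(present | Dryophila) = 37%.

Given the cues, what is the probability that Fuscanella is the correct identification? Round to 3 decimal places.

0.376

Multiply each prior by the joint likelihood of the cue pattern (using 1 − P(present | H) for each absent cue):
  Fuscanella: 0.50 × 0.11 × (1 − 0.44) × 0.63 = 0.019404
  Irasoma: 0.20 × 0.78 × (1 − 0.63) × 0.54 = 0.031169
  Dryophila: 0.30 × 0.10 × (1 − 0.91) × 0.37 = 0.000999
Normalizing constant Z = 0.019404 + 0.031169 + 0.000999 = 0.051572.
P(Fuscanella | evidence) = 0.019404 / 0.051572 ≈ 0.376.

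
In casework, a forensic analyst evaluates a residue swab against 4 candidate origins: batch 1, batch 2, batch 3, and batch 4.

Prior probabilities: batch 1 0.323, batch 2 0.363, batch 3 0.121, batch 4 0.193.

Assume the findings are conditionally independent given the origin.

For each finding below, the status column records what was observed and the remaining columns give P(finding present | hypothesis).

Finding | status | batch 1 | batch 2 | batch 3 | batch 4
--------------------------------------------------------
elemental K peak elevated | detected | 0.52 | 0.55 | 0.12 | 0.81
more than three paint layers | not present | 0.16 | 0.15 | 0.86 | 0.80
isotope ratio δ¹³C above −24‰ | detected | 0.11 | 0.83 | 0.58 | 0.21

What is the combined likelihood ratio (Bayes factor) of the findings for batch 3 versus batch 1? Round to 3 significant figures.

0.203

Joint likelihood of the evidence pattern under each hypothesis (using 1 − P(present | H) for each absent finding):
  batch 3: 0.12 × (1 − 0.86) × 0.58 = 0.009744
  batch 1: 0.52 × (1 − 0.16) × 0.11 = 0.048048
Bayes factor = 0.009744 / 0.048048 ≈ 0.203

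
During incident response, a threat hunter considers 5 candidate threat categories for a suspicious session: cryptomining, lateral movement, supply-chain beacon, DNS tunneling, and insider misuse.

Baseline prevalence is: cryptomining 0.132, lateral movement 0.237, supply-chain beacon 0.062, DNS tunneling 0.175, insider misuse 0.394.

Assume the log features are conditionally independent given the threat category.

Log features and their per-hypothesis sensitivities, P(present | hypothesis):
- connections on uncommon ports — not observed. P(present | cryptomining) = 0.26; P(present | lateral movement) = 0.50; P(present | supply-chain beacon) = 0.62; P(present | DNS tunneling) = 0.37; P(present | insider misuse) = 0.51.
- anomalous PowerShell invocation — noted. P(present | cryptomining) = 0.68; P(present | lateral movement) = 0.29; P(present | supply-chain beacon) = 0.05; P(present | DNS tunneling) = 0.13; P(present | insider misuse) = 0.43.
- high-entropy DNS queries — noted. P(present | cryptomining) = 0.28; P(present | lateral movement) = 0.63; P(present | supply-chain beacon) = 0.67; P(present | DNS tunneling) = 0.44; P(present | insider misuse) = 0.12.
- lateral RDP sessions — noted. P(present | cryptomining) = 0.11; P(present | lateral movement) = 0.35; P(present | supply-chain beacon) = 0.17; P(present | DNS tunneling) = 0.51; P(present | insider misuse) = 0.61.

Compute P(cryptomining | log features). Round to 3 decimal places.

Multiply each prior by the joint likelihood of the log feature pattern (using 1 − P(present | H) for each absent log feature):
  cryptomining: 0.132 × (1 − 0.26) × 0.68 × 0.28 × 0.11 = 0.0020458
  lateral movement: 0.237 × (1 − 0.50) × 0.29 × 0.63 × 0.35 = 0.0075775
  supply-chain beacon: 0.062 × (1 − 0.62) × 0.05 × 0.67 × 0.17 = 0.00013417
  DNS tunneling: 0.175 × (1 − 0.37) × 0.13 × 0.44 × 0.51 = 0.0032162
  insider misuse: 0.394 × (1 − 0.51) × 0.43 × 0.12 × 0.61 = 0.0060768
Normalizing constant Z = 0.0020458 + 0.0075775 + 0.00013417 + 0.0032162 + 0.0060768 = 0.01905.
P(cryptomining | evidence) = 0.0020458 / 0.01905 ≈ 0.107.

0.107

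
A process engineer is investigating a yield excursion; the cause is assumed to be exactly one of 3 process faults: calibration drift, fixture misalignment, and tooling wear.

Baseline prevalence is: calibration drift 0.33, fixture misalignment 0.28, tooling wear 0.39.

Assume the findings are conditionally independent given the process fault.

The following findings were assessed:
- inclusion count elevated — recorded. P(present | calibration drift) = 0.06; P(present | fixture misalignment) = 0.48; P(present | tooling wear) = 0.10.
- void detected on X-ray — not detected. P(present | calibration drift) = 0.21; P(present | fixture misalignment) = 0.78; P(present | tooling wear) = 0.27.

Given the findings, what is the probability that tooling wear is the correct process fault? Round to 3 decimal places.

For each hypothesis, the unnormalized posterior weight is prior × product of the finding likelihoods (using 1 − P(present | H) for each absent finding):
  calibration drift: 0.33 × 0.06 × (1 − 0.21) = 0.015642
  fixture misalignment: 0.28 × 0.48 × (1 − 0.78) = 0.029568
  tooling wear: 0.39 × 0.10 × (1 − 0.27) = 0.02847
Marginal likelihood of the evidence = 0.07368.
P(tooling wear | evidence) = 0.02847 / 0.07368 ≈ 0.386.

0.386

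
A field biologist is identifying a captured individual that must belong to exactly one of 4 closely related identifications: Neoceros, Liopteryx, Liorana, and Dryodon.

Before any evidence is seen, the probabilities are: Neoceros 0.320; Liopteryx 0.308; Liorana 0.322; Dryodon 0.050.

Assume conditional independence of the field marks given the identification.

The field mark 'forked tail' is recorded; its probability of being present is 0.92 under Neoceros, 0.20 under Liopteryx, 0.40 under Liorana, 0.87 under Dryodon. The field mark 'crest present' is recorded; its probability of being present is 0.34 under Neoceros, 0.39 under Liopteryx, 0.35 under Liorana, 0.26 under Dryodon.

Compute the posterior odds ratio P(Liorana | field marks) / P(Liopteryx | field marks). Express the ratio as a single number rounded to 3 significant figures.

Posterior odds equal prior odds times the likelihood ratio; only the two competing hypotheses matter.
  Liorana: 0.322 × 0.40 × 0.35 = 0.04508
  Liopteryx: 0.308 × 0.20 × 0.39 = 0.024024
Posterior odds = 0.04508 / 0.024024 ≈ 1.88.

1.88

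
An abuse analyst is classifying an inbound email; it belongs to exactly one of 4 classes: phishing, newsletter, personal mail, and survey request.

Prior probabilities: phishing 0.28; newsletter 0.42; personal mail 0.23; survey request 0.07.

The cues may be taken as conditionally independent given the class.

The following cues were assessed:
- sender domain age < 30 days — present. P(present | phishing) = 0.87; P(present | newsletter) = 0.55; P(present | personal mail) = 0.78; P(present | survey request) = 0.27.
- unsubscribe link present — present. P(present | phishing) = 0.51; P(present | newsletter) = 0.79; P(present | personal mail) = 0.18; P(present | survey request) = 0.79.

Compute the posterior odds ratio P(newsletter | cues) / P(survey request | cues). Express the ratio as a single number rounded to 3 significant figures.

12.2

The normalizing constant cancels in an odds ratio, so compute prior × likelihood for the two hypotheses only:
  newsletter: 0.42 × 0.55 × 0.79 = 0.18249
  survey request: 0.07 × 0.27 × 0.79 = 0.014931
Posterior odds = 0.18249 / 0.014931 ≈ 12.2.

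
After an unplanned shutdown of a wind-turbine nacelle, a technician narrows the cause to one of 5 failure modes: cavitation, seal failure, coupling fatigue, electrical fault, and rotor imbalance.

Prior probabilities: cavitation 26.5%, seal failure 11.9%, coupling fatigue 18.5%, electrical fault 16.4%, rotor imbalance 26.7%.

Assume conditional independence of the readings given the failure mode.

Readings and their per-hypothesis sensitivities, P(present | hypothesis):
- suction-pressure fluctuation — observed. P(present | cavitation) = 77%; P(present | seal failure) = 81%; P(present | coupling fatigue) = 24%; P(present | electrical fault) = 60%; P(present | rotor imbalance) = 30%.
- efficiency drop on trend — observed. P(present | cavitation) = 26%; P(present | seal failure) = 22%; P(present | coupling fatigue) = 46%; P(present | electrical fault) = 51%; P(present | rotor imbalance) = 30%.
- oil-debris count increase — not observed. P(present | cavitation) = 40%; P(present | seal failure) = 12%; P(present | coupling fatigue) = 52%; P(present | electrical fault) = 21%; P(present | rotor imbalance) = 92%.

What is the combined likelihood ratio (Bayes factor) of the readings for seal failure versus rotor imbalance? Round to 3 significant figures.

21.8

Take the product of per-reading likelihoods under each hypothesis (using 1 − P(present | H) for each absent reading), then divide.
  seal failure: 0.81 × 0.22 × (1 − 0.12) = 0.15682
  rotor imbalance: 0.30 × 0.30 × (1 − 0.92) = 0.0072
Bayes factor = 0.15682 / 0.0072 ≈ 21.8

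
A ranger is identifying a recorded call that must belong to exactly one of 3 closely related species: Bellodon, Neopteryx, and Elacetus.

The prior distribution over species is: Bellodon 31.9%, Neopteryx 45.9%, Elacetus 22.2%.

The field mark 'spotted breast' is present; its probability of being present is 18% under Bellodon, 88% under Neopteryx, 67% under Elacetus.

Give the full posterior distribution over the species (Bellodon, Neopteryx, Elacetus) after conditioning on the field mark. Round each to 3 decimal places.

0.094, 0.662, 0.244

By Bayes' rule, the unnormalized weight for each hypothesis is prior × likelihood:
  Bellodon: 0.319 × 0.18 = 0.05742
  Neopteryx: 0.459 × 0.88 = 0.40392
  Elacetus: 0.222 × 0.67 = 0.14874
The unnormalized weights sum to 0.61008.
P(Bellodon | evidence) = 0.05742 / 0.61008 ≈ 0.094
P(Neopteryx | evidence) = 0.40392 / 0.61008 ≈ 0.662
P(Elacetus | evidence) = 0.14874 / 0.61008 ≈ 0.244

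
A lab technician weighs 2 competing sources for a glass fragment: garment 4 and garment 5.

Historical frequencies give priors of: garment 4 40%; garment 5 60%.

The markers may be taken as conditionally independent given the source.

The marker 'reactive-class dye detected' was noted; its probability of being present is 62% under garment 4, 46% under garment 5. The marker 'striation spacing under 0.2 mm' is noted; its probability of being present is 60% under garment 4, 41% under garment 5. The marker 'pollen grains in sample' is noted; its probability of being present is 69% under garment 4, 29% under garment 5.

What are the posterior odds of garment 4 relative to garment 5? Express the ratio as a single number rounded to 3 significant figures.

3.13

Unnormalized posterior weight (prior times the marker likelihoods) for each of the two hypotheses:
  garment 4: 0.40 × 0.62 × 0.60 × 0.69 = 0.10267
  garment 5: 0.60 × 0.46 × 0.41 × 0.29 = 0.032816
Posterior odds = 0.10267 / 0.032816 ≈ 3.13.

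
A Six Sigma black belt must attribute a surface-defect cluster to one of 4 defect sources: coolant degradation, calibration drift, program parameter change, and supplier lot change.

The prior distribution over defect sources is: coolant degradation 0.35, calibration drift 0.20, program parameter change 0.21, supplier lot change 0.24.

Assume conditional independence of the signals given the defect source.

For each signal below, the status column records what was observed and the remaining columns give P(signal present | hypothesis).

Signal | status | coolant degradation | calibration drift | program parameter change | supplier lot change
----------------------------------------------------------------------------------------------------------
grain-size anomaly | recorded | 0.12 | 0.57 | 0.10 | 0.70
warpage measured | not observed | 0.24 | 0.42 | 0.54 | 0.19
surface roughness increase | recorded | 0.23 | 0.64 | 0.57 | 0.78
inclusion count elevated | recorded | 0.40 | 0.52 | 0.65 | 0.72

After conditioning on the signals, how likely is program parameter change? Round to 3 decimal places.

0.034

Multiply each prior by the joint likelihood of the signal pattern (using 1 − P(present | H) for each absent signal):
  coolant degradation: 0.35 × 0.12 × (1 − 0.24) × 0.23 × 0.40 = 0.0029366
  calibration drift: 0.20 × 0.57 × (1 − 0.42) × 0.64 × 0.52 = 0.022005
  program parameter change: 0.21 × 0.10 × (1 − 0.54) × 0.57 × 0.65 = 0.003579
  supplier lot change: 0.24 × 0.70 × (1 − 0.19) × 0.78 × 0.72 = 0.076423
Normalizing constant Z = 0.0029366 + 0.022005 + 0.003579 + 0.076423 = 0.10494.
P(program parameter change | evidence) = 0.003579 / 0.10494 ≈ 0.034.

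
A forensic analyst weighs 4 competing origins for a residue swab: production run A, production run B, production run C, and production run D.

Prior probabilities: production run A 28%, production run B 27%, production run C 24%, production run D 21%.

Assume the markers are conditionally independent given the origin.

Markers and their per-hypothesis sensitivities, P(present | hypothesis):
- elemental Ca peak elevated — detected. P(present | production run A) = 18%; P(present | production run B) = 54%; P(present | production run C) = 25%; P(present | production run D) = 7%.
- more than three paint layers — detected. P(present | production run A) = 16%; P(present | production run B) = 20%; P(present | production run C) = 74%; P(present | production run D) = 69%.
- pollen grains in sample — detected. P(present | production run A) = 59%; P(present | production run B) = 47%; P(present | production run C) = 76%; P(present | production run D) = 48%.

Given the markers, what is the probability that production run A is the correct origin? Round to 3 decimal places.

For each hypothesis, the unnormalized posterior weight is prior × product of the marker likelihoods:
  production run A: 0.28 × 0.18 × 0.16 × 0.59 = 0.0047578
  production run B: 0.27 × 0.54 × 0.20 × 0.47 = 0.013705
  production run C: 0.24 × 0.25 × 0.74 × 0.76 = 0.033744
  production run D: 0.21 × 0.07 × 0.69 × 0.48 = 0.0048686
Normalizing constant Z = 0.0047578 + 0.013705 + 0.033744 + 0.0048686 = 0.057076.
P(production run A | evidence) = 0.0047578 / 0.057076 ≈ 0.083.

0.083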